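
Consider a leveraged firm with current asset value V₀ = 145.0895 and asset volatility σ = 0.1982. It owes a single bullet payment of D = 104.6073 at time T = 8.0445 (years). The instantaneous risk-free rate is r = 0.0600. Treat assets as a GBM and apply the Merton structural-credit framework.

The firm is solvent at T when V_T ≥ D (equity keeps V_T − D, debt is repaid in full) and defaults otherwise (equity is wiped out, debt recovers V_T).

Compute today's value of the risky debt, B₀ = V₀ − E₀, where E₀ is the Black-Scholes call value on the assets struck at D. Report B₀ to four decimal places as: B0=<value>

B0=62.7840

d₁ = [ln(V₀/D) + (r + σ²/2)T] / (σ√T)
   = [ln(145.0895/104.6073) + (0.0600 + 0.5·0.1982²)·8.0445] / (0.1982·√8.0445)
   = [0.327137 + 0.640677] / 0.562151 = 1.721626
d₂ = d₁ − σ√T = 1.721626 − 0.562151 = 1.159475
N(d₁) = 0.957431,  N(d₂) = 0.876869,  e^(−rT) = 0.617133
E₀ = V₀·N(d₁) − D·e^(−rT)·N(d₂)
   = 145.0895·0.957431 − 104.6073·0.617133·0.876869 = 82.305523
B₀ = V₀ − E₀ = 145.0895 − 82.305523 = 62.783977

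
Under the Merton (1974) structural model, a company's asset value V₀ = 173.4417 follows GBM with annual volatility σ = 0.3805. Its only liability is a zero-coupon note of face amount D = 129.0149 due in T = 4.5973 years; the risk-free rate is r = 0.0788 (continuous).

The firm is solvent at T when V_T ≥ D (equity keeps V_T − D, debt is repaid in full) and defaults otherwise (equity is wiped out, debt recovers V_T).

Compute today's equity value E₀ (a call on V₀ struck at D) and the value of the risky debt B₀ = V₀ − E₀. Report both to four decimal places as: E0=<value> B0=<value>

d₁ = [ln(V₀/D) + (r + σ²/2)T] / (σ√T)
   = [ln(173.4417/129.0149) + (0.0788 + 0.5·0.3805²)·4.5973] / (0.3805·√4.5973)
   = [0.295914 + 0.695066] / 0.815842 = 1.214671
d₂ = d₁ − σ√T = 1.214671 − 0.815842 = 0.398829
N(d₁) = 0.887754,  N(d₂) = 0.654991,  e^(−rT) = 0.696096
E₀ = V₀·N(d₁) − D·e^(−rT)·N(d₂)
   = 173.4417·0.887754 − 129.0149·0.696096·0.654991 = 95.151010
B₀ = V₀ − E₀ = 173.4417 − 95.151010 = 78.290690

E0=95.1510 B0=78.2907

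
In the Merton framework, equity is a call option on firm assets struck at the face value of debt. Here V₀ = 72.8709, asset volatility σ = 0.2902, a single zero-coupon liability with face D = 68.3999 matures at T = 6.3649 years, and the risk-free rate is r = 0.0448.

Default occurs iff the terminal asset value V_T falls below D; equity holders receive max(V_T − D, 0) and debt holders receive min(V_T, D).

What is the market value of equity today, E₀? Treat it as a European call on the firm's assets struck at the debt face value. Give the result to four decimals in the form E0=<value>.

E0=30.3398

d₁ = [ln(V₀/D) + (r + σ²/2)T] / (σ√T)
   = [ln(72.8709/68.3999) + (0.0448 + 0.5·0.2902²)·6.3649] / (0.2902·√6.3649)
   = [0.063318 + 0.553161] / 0.732138 = 0.842025
d₂ = d₁ − σ√T = 0.842025 − 0.732138 = 0.109887
N(d₁) = 0.800113,  N(d₂) = 0.543750,  e^(−rT) = 0.751903
E₀ = V₀·N(d₁) − D·e^(−rT)·N(d₂)
   = 72.8709·0.800113 − 68.3999·0.751903·0.543750 = 30.339815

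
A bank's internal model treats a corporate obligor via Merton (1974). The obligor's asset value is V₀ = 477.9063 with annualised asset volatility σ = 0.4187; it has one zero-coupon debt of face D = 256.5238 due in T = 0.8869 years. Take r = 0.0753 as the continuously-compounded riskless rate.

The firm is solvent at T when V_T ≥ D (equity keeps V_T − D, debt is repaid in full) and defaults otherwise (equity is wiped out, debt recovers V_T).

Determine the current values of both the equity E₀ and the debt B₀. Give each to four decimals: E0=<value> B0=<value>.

E0=240.0970 B0=237.8093

d₁ = [ln(V₀/D) + (r + σ²/2)T] / (σ√T)
   = [ln(477.9063/256.5238) + (0.0753 + 0.5·0.4187²)·0.8869] / (0.4187·√0.8869)
   = [0.622193 + 0.144525] / 0.394312 = 1.944443
d₂ = d₁ − σ√T = 1.944443 − 0.394312 = 1.550131
N(d₁) = 0.974079,  N(d₂) = 0.939445,  e^(−rT) = 0.935398
E₀ = V₀·N(d₁) − D·e^(−rT)·N(d₂)
   = 477.9063·0.974079 − 256.5238·0.935398·0.939445 = 240.097020
B₀ = V₀ − E₀ = 477.9063 − 240.097020 = 237.809280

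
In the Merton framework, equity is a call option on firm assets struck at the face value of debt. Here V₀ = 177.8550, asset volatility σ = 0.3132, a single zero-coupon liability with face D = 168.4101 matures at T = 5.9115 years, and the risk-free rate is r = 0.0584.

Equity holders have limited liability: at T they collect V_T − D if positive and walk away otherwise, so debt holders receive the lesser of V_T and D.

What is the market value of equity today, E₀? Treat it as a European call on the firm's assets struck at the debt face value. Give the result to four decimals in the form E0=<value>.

E0=78.9301

d₁ = [ln(V₀/D) + (r + σ²/2)T] / (σ√T)
   = [ln(177.8550/168.4101) + (0.0584 + 0.5·0.3132²)·5.9115] / (0.3132·√5.9115)
   = [0.054567 + 0.635174] / 0.761501 = 0.905764
d₂ = d₁ − σ√T = 0.905764 − 0.761501 = 0.144263
N(d₁) = 0.817470,  N(d₂) = 0.557353,  e^(−rT) = 0.708056
E₀ = V₀·N(d₁) − D·e^(−rT)·N(d₂)
   = 177.8550·0.817470 − 168.4101·0.708056·0.557353 = 78.930084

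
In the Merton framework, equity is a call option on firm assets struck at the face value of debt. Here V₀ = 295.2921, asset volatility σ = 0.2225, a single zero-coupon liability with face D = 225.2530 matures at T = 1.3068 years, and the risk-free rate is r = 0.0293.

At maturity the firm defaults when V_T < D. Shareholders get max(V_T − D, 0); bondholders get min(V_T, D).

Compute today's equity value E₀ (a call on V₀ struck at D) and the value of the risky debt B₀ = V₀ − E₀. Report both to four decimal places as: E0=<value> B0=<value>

E0=81.9827 B0=213.3094

d₁ = [ln(V₀/D) + (r + σ²/2)T] / (σ√T)
   = [ln(295.2921/225.2530) + (0.0293 + 0.5·0.2225²)·1.3068] / (0.2225·√1.3068)
   = [0.270741 + 0.070637] / 0.254352 = 1.342147
d₂ = d₁ − σ√T = 1.342147 − 0.254352 = 1.087796
N(d₁) = 0.910226,  N(d₂) = 0.861657,  e^(−rT) = 0.962435
E₀ = V₀·N(d₁) − D·e^(−rT)·N(d₂)
   = 295.2921·0.910226 − 225.2530·0.962435·0.861657 = 81.982729
B₀ = V₀ − E₀ = 295.2921 − 81.982729 = 213.309371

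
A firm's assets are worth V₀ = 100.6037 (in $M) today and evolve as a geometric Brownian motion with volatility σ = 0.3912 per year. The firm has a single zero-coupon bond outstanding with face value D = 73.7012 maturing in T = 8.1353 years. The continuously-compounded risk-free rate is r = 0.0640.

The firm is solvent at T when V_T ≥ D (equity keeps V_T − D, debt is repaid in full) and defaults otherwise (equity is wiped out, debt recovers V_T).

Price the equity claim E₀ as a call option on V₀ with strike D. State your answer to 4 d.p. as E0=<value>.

E0=65.7716

d₁ = [ln(V₀/D) + (r + σ²/2)T] / (σ√T)
   = [ln(100.6037/73.7012) + (0.0640 + 0.5·0.3912²)·8.1353] / (0.3912·√8.1353)
   = [0.311170 + 1.143162] / 1.115798 = 1.303401
d₂ = d₁ − σ√T = 1.303401 − 1.115798 = 0.187602
N(d₁) = 0.903781,  N(d₂) = 0.574406,  e^(−rT) = 0.594129
E₀ = V₀·N(d₁) − D·e^(−rT)·N(d₂)
   = 100.6037·0.903781 − 73.7012·0.594129·0.574406 = 65.771626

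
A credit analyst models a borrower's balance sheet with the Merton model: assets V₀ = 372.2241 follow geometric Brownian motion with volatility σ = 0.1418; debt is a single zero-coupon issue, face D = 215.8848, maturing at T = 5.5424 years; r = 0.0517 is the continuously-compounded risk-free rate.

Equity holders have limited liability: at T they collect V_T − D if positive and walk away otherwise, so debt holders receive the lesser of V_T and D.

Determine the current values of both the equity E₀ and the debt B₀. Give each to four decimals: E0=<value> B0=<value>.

d₁ = [ln(V₀/D) + (r + σ²/2)T] / (σ√T)
   = [ln(372.2241/215.8848) + (0.0517 + 0.5·0.1418²)·5.5424] / (0.1418·√5.5424)
   = [0.544751 + 0.342263] / 0.333830 = 2.657085
d₂ = d₁ − σ√T = 2.657085 − 0.333830 = 2.323256
N(d₁) = 0.996059,  N(d₂) = 0.989917,  e^(−rT) = 0.750855
E₀ = V₀·N(d₁) − D·e^(−rT)·N(d₂)
   = 372.2241·0.996059 − 215.8848·0.750855·0.989917 = 210.293280
B₀ = V₀ − E₀ = 372.2241 − 210.293280 = 161.930820

E0=210.2933 B0=161.9308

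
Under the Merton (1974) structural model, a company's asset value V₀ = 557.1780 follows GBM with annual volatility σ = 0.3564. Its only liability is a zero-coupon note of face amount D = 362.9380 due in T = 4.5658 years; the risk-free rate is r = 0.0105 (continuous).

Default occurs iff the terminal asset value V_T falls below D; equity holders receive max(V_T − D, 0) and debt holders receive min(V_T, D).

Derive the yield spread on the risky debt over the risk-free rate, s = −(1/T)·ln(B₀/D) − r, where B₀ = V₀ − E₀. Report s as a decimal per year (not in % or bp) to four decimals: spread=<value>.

spread=0.0357

d₁ = [ln(V₀/D) + (r + σ²/2)T] / (σ√T)
   = [ln(557.1780/362.9380) + (0.0105 + 0.5·0.3564²)·4.5658] / (0.3564·√4.5658)
   = [0.428653 + 0.337917] / 0.761546 = 1.006597
d₂ = d₁ − σ√T = 1.006597 − 0.761546 = 0.245051
N(d₁) = 0.842936,  N(d₂) = 0.596791,  e^(−rT) = 0.953190
E₀ = V₀·N(d₁) − D·e^(−rT)·N(d₂)
   = 557.1780·0.842936 − 362.9380·0.953190·0.596791 = 263.205879
B₀ = V₀ − E₀ = 557.1780 − 263.205879 = 293.972121
spread = −(1/T)·ln(B₀/D) − r = −(1/4.5658)·ln(293.972121/362.9380) − 0.0105 = 0.03565776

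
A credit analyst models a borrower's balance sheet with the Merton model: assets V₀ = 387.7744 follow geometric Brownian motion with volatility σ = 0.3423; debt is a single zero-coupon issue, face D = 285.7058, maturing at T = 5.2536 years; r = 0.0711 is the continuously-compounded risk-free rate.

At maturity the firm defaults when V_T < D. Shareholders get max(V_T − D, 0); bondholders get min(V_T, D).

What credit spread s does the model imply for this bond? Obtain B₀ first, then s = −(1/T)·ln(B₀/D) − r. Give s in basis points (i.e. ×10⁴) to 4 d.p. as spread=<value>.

spread=227.1561

d₁ = [ln(V₀/D) + (r + σ²/2)T] / (σ√T)
   = [ln(387.7744/285.7058) + (0.0711 + 0.5·0.3423²)·5.2536] / (0.3423·√5.2536)
   = [0.305461 + 0.681311] / 0.784577 = 1.257713
d₂ = d₁ − σ√T = 1.257713 − 0.784577 = 0.473136
N(d₁) = 0.895752,  N(d₂) = 0.681942,  e^(−rT) = 0.688300
E₀ = V₀·N(d₁) − D·e^(−rT)·N(d₂)
   = 387.7744·0.895752 − 285.7058·0.688300·0.681942 = 213.245052
B₀ = V₀ − E₀ = 387.7744 − 213.245052 = 174.529348
spread = −(1/T)·ln(B₀/D) − r = −(1/5.2536)·ln(174.529348/285.7058) − 0.0711 = 0.02271561
in basis points: 0.02271561 × 10⁴ = 227.1561 bp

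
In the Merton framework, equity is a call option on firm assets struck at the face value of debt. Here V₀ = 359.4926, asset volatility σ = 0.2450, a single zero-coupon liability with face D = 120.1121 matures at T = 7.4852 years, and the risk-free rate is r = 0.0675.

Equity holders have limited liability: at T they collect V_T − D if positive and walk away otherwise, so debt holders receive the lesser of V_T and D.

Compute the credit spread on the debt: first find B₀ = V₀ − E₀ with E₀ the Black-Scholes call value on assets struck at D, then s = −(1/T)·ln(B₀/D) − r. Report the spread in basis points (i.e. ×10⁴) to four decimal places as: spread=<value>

spread=5.3617

d₁ = [ln(V₀/D) + (r + σ²/2)T] / (σ√T)
   = [ln(359.4926/120.1121) + (0.0675 + 0.5·0.2450²)·7.4852] / (0.2450·√7.4852)
   = [1.096268 + 0.729901] / 0.670298 = 2.724414
d₂ = d₁ − σ√T = 2.724414 − 0.670298 = 2.054116
N(d₁) = 0.996779,  N(d₂) = 0.980018,  e^(−rT) = 0.603354
E₀ = V₀·N(d₁) − D·e^(−rT)·N(d₂)
   = 359.4926·0.996779 − 120.1121·0.603354·0.980018 = 287.312736
B₀ = V₀ − E₀ = 359.4926 − 287.312736 = 72.179864
spread = −(1/T)·ln(B₀/D) − r = −(1/7.4852)·ln(72.179864/120.1121) − 0.0675 = 0.00053617
in basis points: 0.00053617 × 10⁴ = 5.3617 bp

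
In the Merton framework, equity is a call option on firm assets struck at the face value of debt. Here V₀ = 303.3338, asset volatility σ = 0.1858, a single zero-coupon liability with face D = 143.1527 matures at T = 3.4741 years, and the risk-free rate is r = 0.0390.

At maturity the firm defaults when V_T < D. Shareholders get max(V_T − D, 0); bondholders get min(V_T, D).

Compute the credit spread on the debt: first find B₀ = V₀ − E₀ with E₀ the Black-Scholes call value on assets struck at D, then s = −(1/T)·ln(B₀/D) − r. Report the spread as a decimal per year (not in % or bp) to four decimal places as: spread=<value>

d₁ = [ln(V₀/D) + (r + σ²/2)T] / (σ√T)
   = [ln(303.3338/143.1527) + (0.0390 + 0.5·0.1858²)·3.4741] / (0.1858·√3.4741)
   = [0.750922 + 0.195456] / 0.346311 = 2.732736
d₂ = d₁ − σ√T = 2.732736 − 0.346311 = 2.386424
N(d₁) = 0.996859,  N(d₂) = 0.991493,  e^(−rT) = 0.873288
E₀ = V₀·N(d₁) − D·e^(−rT)·N(d₂)
   = 303.3338·0.996859 − 143.1527·0.873288·0.991493 = 178.431071
B₀ = V₀ − E₀ = 303.3338 − 178.431071 = 124.902729
spread = −(1/T)·ln(B₀/D) − r = −(1/3.4741)·ln(124.902729/143.1527) − 0.0390 = 0.00025524

spread=0.0003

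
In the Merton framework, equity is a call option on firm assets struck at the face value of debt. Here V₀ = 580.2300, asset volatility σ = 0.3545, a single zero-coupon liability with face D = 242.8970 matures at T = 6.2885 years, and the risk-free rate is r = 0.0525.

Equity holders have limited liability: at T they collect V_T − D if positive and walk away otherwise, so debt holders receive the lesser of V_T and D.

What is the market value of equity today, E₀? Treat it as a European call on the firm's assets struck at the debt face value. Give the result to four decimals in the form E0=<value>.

E0=416.4108

d₁ = [ln(V₀/D) + (r + σ²/2)T] / (σ√T)
   = [ln(580.2300/242.8970) + (0.0525 + 0.5·0.3545²)·6.2885] / (0.3545·√6.2885)
   = [0.870787 + 0.725285] / 0.888975 = 1.795406
d₂ = d₁ − σ√T = 1.795406 − 0.888975 = 0.906431
N(d₁) = 0.963705,  N(d₂) = 0.817646,  e^(−rT) = 0.718819
E₀ = V₀·N(d₁) − D·e^(−rT)·N(d₂)
   = 580.2300·0.963705 − 242.8970·0.718819·0.817646 = 416.410756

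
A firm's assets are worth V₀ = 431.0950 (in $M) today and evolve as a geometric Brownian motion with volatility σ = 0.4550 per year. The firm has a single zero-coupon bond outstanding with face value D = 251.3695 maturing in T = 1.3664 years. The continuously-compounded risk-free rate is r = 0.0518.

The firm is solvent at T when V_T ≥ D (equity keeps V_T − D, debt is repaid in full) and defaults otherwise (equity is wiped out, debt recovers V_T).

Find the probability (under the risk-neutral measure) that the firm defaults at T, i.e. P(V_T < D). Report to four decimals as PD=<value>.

d₁ = [ln(V₀/D) + (r + σ²/2)T] / (σ√T)
   = [ln(431.0950/251.3695) + (0.0518 + 0.5·0.4550²)·1.3664] / (0.4550·√1.3664)
   = [0.539405 + 0.212219] / 0.531864 = 1.413188
d₂ = d₁ − σ√T = 1.413188 − 0.531864 = 0.881325
risk-neutral PD = N(−d₂) = N(-0.881325) = 0.189071

PD=0.1891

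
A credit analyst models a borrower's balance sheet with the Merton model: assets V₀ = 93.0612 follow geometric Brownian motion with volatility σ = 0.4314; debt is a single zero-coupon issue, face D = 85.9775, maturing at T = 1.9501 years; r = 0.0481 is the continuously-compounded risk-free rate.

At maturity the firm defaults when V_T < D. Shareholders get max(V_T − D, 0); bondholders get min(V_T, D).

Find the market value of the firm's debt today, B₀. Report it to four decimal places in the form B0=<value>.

B0=64.5848

d₁ = [ln(V₀/D) + (r + σ²/2)T] / (σ√T)
   = [ln(93.0612/85.9775) + (0.0481 + 0.5·0.4314²)·1.9501] / (0.4314·√1.9501)
   = [0.079172 + 0.275262] / 0.602433 = 0.588338
d₂ = d₁ − σ√T = 0.588338 − 0.602433 = -0.014095
N(d₁) = 0.721847,  N(d₂) = 0.494377,  e^(−rT) = 0.910465
E₀ = V₀·N(d₁) − D·e^(−rT)·N(d₂)
   = 93.0612·0.721847 − 85.9775·0.910465·0.494377 = 28.476372
B₀ = V₀ − E₀ = 93.0612 − 28.476372 = 64.584828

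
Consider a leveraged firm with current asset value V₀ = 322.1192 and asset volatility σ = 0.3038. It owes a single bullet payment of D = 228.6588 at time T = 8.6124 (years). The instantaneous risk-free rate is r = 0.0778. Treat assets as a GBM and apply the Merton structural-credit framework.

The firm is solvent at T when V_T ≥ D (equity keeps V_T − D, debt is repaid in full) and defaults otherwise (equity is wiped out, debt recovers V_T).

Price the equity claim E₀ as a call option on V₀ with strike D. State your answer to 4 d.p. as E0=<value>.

d₁ = [ln(V₀/D) + (r + σ²/2)T] / (σ√T)
   = [ln(322.1192/228.6588) + (0.0778 + 0.5·0.3038²)·8.6124] / (0.3038·√8.6124)
   = [0.342691 + 1.067483] / 0.891559 = 1.581695
d₂ = d₁ − σ√T = 1.581695 − 0.891559 = 0.690137
N(d₁) = 0.943140,  N(d₂) = 0.754946,  e^(−rT) = 0.511686
E₀ = V₀·N(d₁) − D·e^(−rT)·N(d₂)
   = 322.1192·0.943140 − 228.6588·0.511686·0.754946 = 215.473884

E0=215.4739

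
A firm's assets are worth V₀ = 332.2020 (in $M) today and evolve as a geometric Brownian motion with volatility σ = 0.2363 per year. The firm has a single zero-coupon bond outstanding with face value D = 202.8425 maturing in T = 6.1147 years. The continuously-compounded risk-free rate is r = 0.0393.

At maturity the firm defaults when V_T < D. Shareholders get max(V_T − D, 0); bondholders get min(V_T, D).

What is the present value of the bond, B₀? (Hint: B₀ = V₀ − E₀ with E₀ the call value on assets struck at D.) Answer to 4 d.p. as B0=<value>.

d₁ = [ln(V₀/D) + (r + σ²/2)T] / (σ√T)
   = [ln(332.2020/202.8425) + (0.0393 + 0.5·0.2363²)·6.1147] / (0.2363·√6.1147)
   = [0.493313 + 0.411023] / 0.584321 = 1.547671
d₂ = d₁ − σ√T = 1.547671 − 0.584321 = 0.963351
N(d₁) = 0.939149,  N(d₂) = 0.832314,  e^(−rT) = 0.786386
E₀ = V₀·N(d₁) − D·e^(−rT)·N(d₂)
   = 332.2020·0.939149 − 202.8425·0.786386·0.832314 = 179.222774
B₀ = V₀ − E₀ = 332.2020 − 179.222774 = 152.979226

B0=152.9792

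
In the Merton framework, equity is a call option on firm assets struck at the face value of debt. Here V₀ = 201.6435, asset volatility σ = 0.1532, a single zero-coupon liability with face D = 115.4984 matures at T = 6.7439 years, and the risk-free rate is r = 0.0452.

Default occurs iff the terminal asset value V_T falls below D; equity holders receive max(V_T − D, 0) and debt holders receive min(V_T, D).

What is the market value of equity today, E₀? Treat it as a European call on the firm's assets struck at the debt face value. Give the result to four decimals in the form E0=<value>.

d₁ = [ln(V₀/D) + (r + σ²/2)T] / (σ√T)
   = [ln(201.6435/115.4984) + (0.0452 + 0.5·0.1532²)·6.7439] / (0.1532·√6.7439)
   = [0.557245 + 0.383965] / 0.397845 = 2.365767
d₂ = d₁ − σ√T = 2.365767 − 0.397845 = 1.967921
N(d₁) = 0.991004,  N(d₂) = 0.975461,  e^(−rT) = 0.737253
E₀ = V₀·N(d₁) − D·e^(−rT)·N(d₂)
   = 201.6435·0.991004 − 115.4984·0.737253·0.975461 = 116.767399

E0=116.7674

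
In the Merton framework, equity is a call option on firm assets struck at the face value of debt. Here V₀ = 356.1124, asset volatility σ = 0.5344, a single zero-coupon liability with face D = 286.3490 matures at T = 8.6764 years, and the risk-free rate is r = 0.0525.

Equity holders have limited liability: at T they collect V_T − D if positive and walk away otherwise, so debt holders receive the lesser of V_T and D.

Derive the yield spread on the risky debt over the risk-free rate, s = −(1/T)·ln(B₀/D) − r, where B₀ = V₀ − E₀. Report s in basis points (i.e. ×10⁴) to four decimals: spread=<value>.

spread=628.2915

d₁ = [ln(V₀/D) + (r + σ²/2)T] / (σ√T)
   = [ln(356.1124/286.3490) + (0.0525 + 0.5·0.5344²)·8.6764] / (0.5344·√8.6764)
   = [0.218035 + 1.694429] / 1.574114 = 1.214946
d₂ = d₁ − σ√T = 1.214946 − 1.574114 = -0.359168
N(d₁) = 0.887807,  N(d₂) = 0.359735,  e^(−rT) = 0.634124
E₀ = V₀·N(d₁) − D·e^(−rT)·N(d₂)
   = 356.1124·0.887807 − 286.3490·0.634124·0.359735 = 250.838081
B₀ = V₀ − E₀ = 356.1124 − 250.838081 = 105.274319
spread = −(1/T)·ln(B₀/D) − r = −(1/8.6764)·ln(105.274319/286.3490) − 0.0525 = 0.06282915
in basis points: 0.06282915 × 10⁴ = 628.2915 bp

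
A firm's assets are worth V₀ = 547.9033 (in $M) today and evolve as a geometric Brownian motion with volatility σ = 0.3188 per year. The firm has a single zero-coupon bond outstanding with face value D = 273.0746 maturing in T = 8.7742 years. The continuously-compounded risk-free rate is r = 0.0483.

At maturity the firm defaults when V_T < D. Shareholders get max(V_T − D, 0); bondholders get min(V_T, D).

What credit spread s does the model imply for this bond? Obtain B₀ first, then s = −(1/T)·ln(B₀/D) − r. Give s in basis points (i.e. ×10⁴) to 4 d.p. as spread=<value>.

spread=105.6850

d₁ = [ln(V₀/D) + (r + σ²/2)T] / (σ√T)
   = [ln(547.9033/273.0746) + (0.0483 + 0.5·0.3188²)·8.7742] / (0.3188·√8.7742)
   = [0.696354 + 0.869670] / 0.944326 = 1.658350
d₂ = d₁ − σ√T = 1.658350 − 0.944326 = 0.714024
N(d₁) = 0.951377,  N(d₂) = 0.762394,  e^(−rT) = 0.654559
E₀ = V₀·N(d₁) − D·e^(−rT)·N(d₂)
   = 547.9033·0.951377 − 273.0746·0.654559·0.762394 = 384.989531
B₀ = V₀ − E₀ = 547.9033 − 384.989531 = 162.913769
spread = −(1/T)·ln(B₀/D) − r = −(1/8.7742)·ln(162.913769/273.0746) − 0.0483 = 0.01056850
in basis points: 0.01056850 × 10⁴ = 105.6850 bp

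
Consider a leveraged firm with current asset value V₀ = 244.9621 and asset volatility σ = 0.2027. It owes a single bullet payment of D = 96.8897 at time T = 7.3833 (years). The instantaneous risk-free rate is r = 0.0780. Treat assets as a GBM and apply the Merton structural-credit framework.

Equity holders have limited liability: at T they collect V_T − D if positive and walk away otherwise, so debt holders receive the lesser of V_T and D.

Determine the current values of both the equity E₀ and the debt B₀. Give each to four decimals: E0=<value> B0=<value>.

E0=190.5500 B0=54.4121

d₁ = [ln(V₀/D) + (r + σ²/2)T] / (σ√T)
   = [ln(244.9621/96.8897) + (0.0780 + 0.5·0.2027²)·7.3833] / (0.2027·√7.3833)
   = [0.927530 + 0.727577] / 0.550781 = 3.005019
d₂ = d₁ − σ√T = 3.005019 − 0.550781 = 2.454238
N(d₁) = 0.998672,  N(d₂) = 0.992941,  e^(−rT) = 0.562200
E₀ = V₀·N(d₁) − D·e^(−rT)·N(d₂)
   = 244.9621·0.998672 − 96.8897·0.562200·0.992941 = 190.549956
B₀ = V₀ − E₀ = 244.9621 − 190.549956 = 54.412144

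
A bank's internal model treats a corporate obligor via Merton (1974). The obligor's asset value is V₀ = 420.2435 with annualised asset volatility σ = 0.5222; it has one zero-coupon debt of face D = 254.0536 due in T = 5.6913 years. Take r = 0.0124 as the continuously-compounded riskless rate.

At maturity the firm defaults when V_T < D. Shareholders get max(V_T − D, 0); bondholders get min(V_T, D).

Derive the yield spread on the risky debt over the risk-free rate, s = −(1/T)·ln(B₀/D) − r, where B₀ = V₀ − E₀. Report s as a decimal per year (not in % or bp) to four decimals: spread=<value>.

d₁ = [ln(V₀/D) + (r + σ²/2)T] / (σ√T)
   = [ln(420.2435/254.0536) + (0.0124 + 0.5·0.5222²)·5.6913] / (0.5222·√5.6913)
   = [0.503289 + 0.846561] / 1.245784 = 1.083535
d₂ = d₁ − σ√T = 1.083535 − 1.245784 = -0.162249
N(d₁) = 0.860714,  N(d₂) = 0.435555,  e^(−rT) = 0.931861
E₀ = V₀·N(d₁) − D·e^(−rT)·N(d₂)
   = 420.2435·0.860714 − 254.0536·0.931861·0.435555 = 258.595268
B₀ = V₀ − E₀ = 420.2435 − 258.595268 = 161.648232
spread = −(1/T)·ln(B₀/D) − r = −(1/5.6913)·ln(161.648232/254.0536) − 0.0124 = 0.06704102

spread=0.0670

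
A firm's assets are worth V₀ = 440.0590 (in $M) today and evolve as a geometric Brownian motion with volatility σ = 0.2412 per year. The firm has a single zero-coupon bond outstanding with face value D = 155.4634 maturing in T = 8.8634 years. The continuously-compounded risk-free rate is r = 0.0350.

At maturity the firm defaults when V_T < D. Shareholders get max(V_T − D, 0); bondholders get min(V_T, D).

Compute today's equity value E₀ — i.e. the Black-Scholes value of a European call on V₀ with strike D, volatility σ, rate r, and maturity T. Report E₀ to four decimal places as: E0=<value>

E0=327.8368

d₁ = [ln(V₀/D) + (r + σ²/2)T] / (σ√T)
   = [ln(440.0590/155.4634) + (0.0350 + 0.5·0.2412²)·8.8634] / (0.2412·√8.8634)
   = [1.040498 + 0.568044] / 0.718088 = 2.240036
d₂ = d₁ − σ√T = 2.240036 − 0.718088 = 1.521949
N(d₁) = 0.987456,  N(d₂) = 0.935989,  e^(−rT) = 0.733286
E₀ = V₀·N(d₁) − D·e^(−rT)·N(d₂)
   = 440.0590·0.987456 − 155.4634·0.733286·0.935989 = 327.836786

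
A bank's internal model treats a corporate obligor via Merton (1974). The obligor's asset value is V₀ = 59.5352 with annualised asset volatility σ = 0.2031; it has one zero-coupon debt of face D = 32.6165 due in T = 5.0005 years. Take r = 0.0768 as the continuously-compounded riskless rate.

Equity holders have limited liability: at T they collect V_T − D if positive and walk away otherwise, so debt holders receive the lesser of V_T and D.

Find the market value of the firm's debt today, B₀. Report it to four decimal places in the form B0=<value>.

B0=22.1293

d₁ = [ln(V₀/D) + (r + σ²/2)T] / (σ√T)
   = [ln(59.5352/32.6165) + (0.0768 + 0.5·0.2031²)·5.0005] / (0.2031·√5.0005)
   = [0.601749 + 0.487173] / 0.454168 = 2.397619
d₂ = d₁ − σ√T = 2.397619 − 0.454168 = 1.943451
N(d₁) = 0.991749,  N(d₂) = 0.974019,  e^(−rT) = 0.681105
E₀ = V₀·N(d₁) − D·e^(−rT)·N(d₂)
   = 59.5352·0.991749 − 32.6165·0.681105·0.974019 = 37.405876
B₀ = V₀ − E₀ = 59.5352 − 37.405876 = 22.129324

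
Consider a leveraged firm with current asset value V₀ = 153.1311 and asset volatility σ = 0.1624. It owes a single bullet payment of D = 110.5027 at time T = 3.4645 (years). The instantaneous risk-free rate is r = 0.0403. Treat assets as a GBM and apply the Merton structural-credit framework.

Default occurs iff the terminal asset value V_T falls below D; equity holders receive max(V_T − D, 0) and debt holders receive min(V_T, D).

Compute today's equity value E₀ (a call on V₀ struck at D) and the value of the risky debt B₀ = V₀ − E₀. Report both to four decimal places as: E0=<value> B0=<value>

d₁ = [ln(V₀/D) + (r + σ²/2)T] / (σ√T)
   = [ln(153.1311/110.5027) + (0.0403 + 0.5·0.1624²)·3.4645] / (0.1624·√3.4645)
   = [0.326254 + 0.185305] / 0.302278 = 1.692350
d₂ = d₁ − σ√T = 1.692350 − 0.302278 = 1.390072
N(d₁) = 0.954710,  N(d₂) = 0.917746,  e^(−rT) = 0.869689
E₀ = V₀·N(d₁) − D·e^(−rT)·N(d₂)
   = 153.1311·0.954710 − 110.5027·0.869689·0.917746 = 57.997649
B₀ = V₀ − E₀ = 153.1311 − 57.997649 = 95.133451

E0=57.9976 B0=95.1335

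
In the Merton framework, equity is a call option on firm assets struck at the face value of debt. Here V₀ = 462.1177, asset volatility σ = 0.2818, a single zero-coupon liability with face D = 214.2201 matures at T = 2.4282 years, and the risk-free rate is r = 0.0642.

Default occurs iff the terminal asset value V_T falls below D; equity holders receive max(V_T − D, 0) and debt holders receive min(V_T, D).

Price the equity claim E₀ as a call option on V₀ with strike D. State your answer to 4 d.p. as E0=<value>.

d₁ = [ln(V₀/D) + (r + σ²/2)T] / (σ√T)
   = [ln(462.1177/214.2201) + (0.0642 + 0.5·0.2818²)·2.4282] / (0.2818·√2.4282)
   = [0.768816 + 0.252304] / 0.439120 = 2.325376
d₂ = d₁ − σ√T = 2.325376 − 0.439120 = 1.886256
N(d₁) = 0.989974,  N(d₂) = 0.970370,  e^(−rT) = 0.855653
E₀ = V₀·N(d₁) − D·e^(−rT)·N(d₂)
   = 462.1177·0.989974 − 214.2201·0.855653·0.970370 = 279.617647

E0=279.6176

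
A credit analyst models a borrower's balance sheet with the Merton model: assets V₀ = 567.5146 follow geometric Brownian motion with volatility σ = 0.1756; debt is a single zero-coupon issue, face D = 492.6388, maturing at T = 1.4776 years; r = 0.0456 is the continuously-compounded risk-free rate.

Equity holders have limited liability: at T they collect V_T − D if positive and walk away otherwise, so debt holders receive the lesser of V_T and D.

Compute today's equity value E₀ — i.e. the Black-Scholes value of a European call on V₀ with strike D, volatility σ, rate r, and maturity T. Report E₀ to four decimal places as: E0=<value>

d₁ = [ln(V₀/D) + (r + σ²/2)T] / (σ√T)
   = [ln(567.5146/492.6388) + (0.0456 + 0.5·0.1756²)·1.4776] / (0.1756·√1.4776)
   = [0.141490 + 0.090160] / 0.213453 = 1.085249
d₂ = d₁ − σ√T = 1.085249 − 0.213453 = 0.871795
N(d₁) = 0.861094,  N(d₂) = 0.808340,  e^(−rT) = 0.934841
E₀ = V₀·N(d₁) − D·e^(−rT)·N(d₂)
   = 567.5146·0.861094 − 492.6388·0.934841·0.808340 = 116.411410

E0=116.4114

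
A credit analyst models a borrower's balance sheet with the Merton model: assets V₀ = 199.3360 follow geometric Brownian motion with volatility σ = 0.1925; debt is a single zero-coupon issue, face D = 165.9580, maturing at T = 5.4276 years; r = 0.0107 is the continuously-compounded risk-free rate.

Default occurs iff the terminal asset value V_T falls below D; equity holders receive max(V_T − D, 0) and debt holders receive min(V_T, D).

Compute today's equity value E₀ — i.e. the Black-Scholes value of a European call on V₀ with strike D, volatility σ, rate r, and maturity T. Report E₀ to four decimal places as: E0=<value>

d₁ = [ln(V₀/D) + (r + σ²/2)T] / (σ√T)
   = [ln(199.3360/165.9580) + (0.0107 + 0.5·0.1925²)·5.4276] / (0.1925·√5.4276)
   = [0.183257 + 0.158639] / 0.448471 = 0.762358
d₂ = d₁ − σ√T = 0.762358 − 0.448471 = 0.313887
N(d₁) = 0.777077,  N(d₂) = 0.623196,  e^(−rT) = 0.943579
E₀ = V₀·N(d₁) − D·e^(−rT)·N(d₂)
   = 199.3360·0.777077 − 165.9580·0.943579·0.623196 = 57.310270

E0=57.3103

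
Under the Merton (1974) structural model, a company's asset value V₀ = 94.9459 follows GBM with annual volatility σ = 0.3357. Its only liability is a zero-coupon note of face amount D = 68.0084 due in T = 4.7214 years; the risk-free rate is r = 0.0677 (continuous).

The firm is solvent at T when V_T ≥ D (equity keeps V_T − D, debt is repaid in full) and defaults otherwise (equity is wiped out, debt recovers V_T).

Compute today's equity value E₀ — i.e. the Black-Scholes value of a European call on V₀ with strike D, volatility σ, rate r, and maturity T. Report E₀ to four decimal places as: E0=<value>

d₁ = [ln(V₀/D) + (r + σ²/2)T] / (σ√T)
   = [ln(94.9459/68.0084) + (0.0677 + 0.5·0.3357²)·4.7214] / (0.3357·√4.7214)
   = [0.333676 + 0.585677] / 0.729435 = 1.260362
d₂ = d₁ − σ√T = 1.260362 − 0.729435 = 0.530927
N(d₁) = 0.896231,  N(d₂) = 0.702265,  e^(−rT) = 0.726411
E₀ = V₀·N(d₁) − D·e^(−rT)·N(d₂)
   = 94.9459·0.896231 − 68.0084·0.726411·0.702265 = 50.400060

E0=50.4001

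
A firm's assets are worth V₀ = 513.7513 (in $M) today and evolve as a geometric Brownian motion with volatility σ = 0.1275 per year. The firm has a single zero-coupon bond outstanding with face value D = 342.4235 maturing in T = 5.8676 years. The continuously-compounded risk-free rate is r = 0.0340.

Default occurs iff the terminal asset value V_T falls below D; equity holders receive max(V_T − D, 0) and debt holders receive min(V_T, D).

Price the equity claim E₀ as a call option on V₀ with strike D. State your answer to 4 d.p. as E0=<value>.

d₁ = [ln(V₀/D) + (r + σ²/2)T] / (σ√T)
   = [ln(513.7513/342.4235) + (0.0340 + 0.5·0.1275²)·5.8676] / (0.1275·√5.8676)
   = [0.405691 + 0.247191] / 0.308845 = 2.113948
d₂ = d₁ − σ√T = 2.113948 − 0.308845 = 1.805103
N(d₁) = 0.982740,  N(d₂) = 0.964471,  e^(−rT) = 0.819142
E₀ = V₀·N(d₁) − D·e^(−rT)·N(d₂)
   = 513.7513·0.982740 − 342.4235·0.819142·0.964471 = 234.356441

E0=234.3564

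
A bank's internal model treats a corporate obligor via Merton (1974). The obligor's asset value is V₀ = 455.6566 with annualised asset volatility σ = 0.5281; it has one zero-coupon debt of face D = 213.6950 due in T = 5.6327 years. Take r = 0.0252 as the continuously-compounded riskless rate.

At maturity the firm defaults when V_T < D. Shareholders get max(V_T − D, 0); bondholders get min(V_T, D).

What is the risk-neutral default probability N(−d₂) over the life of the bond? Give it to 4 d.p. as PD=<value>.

d₁ = [ln(V₀/D) + (r + σ²/2)T] / (σ√T)
   = [ln(455.6566/213.6950) + (0.0252 + 0.5·0.5281²)·5.6327] / (0.5281·√5.6327)
   = [0.757190 + 0.927395] / 1.253356 = 1.344059
d₂ = d₁ − σ√T = 1.344059 − 1.253356 = 0.090703
risk-neutral PD = N(−d₂) = N(-0.090703) = 0.463864

PD=0.4639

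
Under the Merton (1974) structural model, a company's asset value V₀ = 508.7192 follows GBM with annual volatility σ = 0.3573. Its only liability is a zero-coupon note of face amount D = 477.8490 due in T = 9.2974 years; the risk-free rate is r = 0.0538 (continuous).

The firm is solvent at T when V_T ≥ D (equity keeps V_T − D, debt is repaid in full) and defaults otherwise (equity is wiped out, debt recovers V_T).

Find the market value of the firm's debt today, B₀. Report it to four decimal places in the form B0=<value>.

B0=215.0268

d₁ = [ln(V₀/D) + (r + σ²/2)T] / (σ√T)
   = [ln(508.7192/477.8490) + (0.0538 + 0.5·0.3573²)·9.2974] / (0.3573·√9.2974)
   = [0.062601 + 1.093668] / 1.089466 = 1.061318
d₂ = d₁ − σ√T = 1.061318 − 1.089466 = -0.028148
N(d₁) = 0.855727,  N(d₂) = 0.488772,  e^(−rT) = 0.606409
E₀ = V₀·N(d₁) − D·e^(−rT)·N(d₂)
   = 508.7192·0.855727 − 477.8490·0.606409·0.488772 = 293.692440
B₀ = V₀ − E₀ = 508.7192 − 293.692440 = 215.026760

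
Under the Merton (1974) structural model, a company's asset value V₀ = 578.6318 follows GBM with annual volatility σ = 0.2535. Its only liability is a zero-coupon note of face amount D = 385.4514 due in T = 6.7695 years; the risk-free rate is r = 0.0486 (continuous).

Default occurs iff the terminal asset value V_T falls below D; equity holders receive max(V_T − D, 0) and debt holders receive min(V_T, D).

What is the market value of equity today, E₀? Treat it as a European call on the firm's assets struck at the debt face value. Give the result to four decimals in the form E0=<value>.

E0=318.2357

d₁ = [ln(V₀/D) + (r + σ²/2)T] / (σ√T)
   = [ln(578.6318/385.4514) + (0.0486 + 0.5·0.2535²)·6.7695] / (0.2535·√6.7695)
   = [0.406251 + 0.546509] / 0.659563 = 1.444533
d₂ = d₁ − σ√T = 1.444533 − 0.659563 = 0.784970
N(d₁) = 0.925705,  N(d₂) = 0.783764,  e^(−rT) = 0.719645
E₀ = V₀·N(d₁) − D·e^(−rT)·N(d₂)
   = 578.6318·0.925705 − 385.4514·0.719645·0.783764 = 318.235725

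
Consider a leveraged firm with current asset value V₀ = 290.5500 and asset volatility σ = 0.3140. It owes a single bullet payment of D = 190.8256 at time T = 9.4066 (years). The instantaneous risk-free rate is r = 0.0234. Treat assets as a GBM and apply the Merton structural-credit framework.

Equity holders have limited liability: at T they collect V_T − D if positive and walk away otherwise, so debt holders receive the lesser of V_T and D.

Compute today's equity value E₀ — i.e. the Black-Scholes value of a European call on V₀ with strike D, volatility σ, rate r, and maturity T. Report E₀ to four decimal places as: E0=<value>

d₁ = [ln(V₀/D) + (r + σ²/2)T] / (σ√T)
   = [ln(290.5500/190.8256) + (0.0234 + 0.5·0.3140²)·9.4066] / (0.3140·√9.4066)
   = [0.420416 + 0.683841] / 0.963044 = 1.146632
d₂ = d₁ − σ√T = 1.146632 − 0.963044 = 0.183588
N(d₁) = 0.874233,  N(d₂) = 0.572832,  e^(−rT) = 0.802427
E₀ = V₀·N(d₁) − D·e^(−rT)·N(d₂)
   = 290.5500·0.874233 − 190.8256·0.802427·0.572832 = 166.294366

E0=166.2944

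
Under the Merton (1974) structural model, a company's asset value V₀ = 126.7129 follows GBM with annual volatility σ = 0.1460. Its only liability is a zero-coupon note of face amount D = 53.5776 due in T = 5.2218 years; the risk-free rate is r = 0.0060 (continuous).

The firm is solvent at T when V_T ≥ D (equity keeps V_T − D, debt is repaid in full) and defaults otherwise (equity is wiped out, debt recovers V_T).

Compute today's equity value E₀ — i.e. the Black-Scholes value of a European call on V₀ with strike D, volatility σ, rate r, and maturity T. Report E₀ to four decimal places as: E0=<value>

d₁ = [ln(V₀/D) + (r + σ²/2)T] / (σ√T)
   = [ln(126.7129/53.5776) + (0.0060 + 0.5·0.1460²)·5.2218] / (0.1460·√5.2218)
   = [0.860793 + 0.086985] / 0.333628 = 2.840818
d₂ = d₁ − σ√T = 2.840818 − 0.333628 = 2.507190
N(d₁) = 0.997750,  N(d₂) = 0.993915,  e^(−rT) = 0.969155
E₀ = V₀·N(d₁) − D·e^(−rT)·N(d₂)
   = 126.7129·0.997750 − 53.5776·0.969155·0.993915 = 74.818766

E0=74.8188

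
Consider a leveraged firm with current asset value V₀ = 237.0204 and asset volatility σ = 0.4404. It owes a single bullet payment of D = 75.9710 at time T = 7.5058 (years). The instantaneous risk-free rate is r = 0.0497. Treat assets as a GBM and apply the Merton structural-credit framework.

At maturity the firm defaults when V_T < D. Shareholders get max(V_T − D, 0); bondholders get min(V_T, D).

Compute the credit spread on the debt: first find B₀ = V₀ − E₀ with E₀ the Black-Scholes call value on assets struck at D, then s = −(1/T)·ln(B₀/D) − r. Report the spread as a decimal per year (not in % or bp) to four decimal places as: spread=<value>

d₁ = [ln(V₀/D) + (r + σ²/2)T] / (σ√T)
   = [ln(237.0204/75.9710) + (0.0497 + 0.5·0.4404²)·7.5058] / (0.4404·√7.5058)
   = [1.137795 + 1.100921] / 1.206551 = 1.855467
d₂ = d₁ − σ√T = 1.855467 − 1.206551 = 0.648915
N(d₁) = 0.968235,  N(d₂) = 0.741803,  e^(−rT) = 0.688639
E₀ = V₀·N(d₁) − D·e^(−rT)·N(d₂)
   = 237.0204·0.968235 − 75.9710·0.688639·0.741803 = 190.682870
B₀ = V₀ − E₀ = 237.0204 − 190.682870 = 46.337530
spread = −(1/T)·ln(B₀/D) − r = −(1/7.5058)·ln(46.337530/75.9710) − 0.0497 = 0.01616899

spread=0.0162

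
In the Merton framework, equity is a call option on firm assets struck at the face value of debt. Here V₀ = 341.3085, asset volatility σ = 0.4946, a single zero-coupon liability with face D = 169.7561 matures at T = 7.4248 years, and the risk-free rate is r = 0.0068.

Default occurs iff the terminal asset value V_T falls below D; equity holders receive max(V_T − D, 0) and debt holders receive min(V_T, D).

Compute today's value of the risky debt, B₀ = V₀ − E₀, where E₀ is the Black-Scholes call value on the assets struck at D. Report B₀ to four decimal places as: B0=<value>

B0=110.4589

d₁ = [ln(V₀/D) + (r + σ²/2)T] / (σ√T)
   = [ln(341.3085/169.7561) + (0.0068 + 0.5·0.4946²)·7.4248] / (0.4946·√7.4248)
   = [0.698424 + 0.958650] / 1.347710 = 1.229548
d₂ = d₁ − σ√T = 1.229548 − 1.347710 = -0.118162
N(d₁) = 0.890567,  N(d₂) = 0.452970,  e^(−rT) = 0.950765
E₀ = V₀·N(d₁) − D·e^(−rT)·N(d₂)
   = 341.3085·0.890567 − 169.7561·0.950765·0.452970 = 230.849578
B₀ = V₀ − E₀ = 341.3085 − 230.849578 = 110.458922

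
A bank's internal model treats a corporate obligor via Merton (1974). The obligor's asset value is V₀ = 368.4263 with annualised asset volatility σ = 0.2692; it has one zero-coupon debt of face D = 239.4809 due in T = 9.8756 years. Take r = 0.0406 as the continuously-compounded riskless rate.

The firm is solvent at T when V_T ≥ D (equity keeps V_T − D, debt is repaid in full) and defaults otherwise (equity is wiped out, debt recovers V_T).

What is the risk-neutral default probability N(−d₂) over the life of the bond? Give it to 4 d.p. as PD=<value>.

d₁ = [ln(V₀/D) + (r + σ²/2)T] / (σ√T)
   = [ln(368.4263/239.4809) + (0.0406 + 0.5·0.2692²)·9.8756] / (0.2692·√9.8756)
   = [0.430767 + 0.758785] / 0.845974 = 1.406134
d₂ = d₁ − σ√T = 1.406134 − 0.845974 = 0.560160
risk-neutral PD = N(−d₂) = N(-0.560160) = 0.287685

PD=0.2877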